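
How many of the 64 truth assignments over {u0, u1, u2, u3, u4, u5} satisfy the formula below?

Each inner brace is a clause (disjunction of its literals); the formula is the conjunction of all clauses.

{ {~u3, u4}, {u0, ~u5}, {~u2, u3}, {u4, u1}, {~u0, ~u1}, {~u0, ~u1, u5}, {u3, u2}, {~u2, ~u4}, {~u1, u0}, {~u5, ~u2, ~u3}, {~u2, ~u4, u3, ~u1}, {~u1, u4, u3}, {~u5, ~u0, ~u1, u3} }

3

There are 2^6 = 64 truth assignments over (u0, u1, u2, u3, u4, u5).
Split on u3. With u3 = 1, the clauses containing u3 are satisfied and ~u3 drops from the rest; 3 of the 2^5 = 32 assignments to the other variables satisfy what remains.
With u3 = 0, by the same count on the reduced clause set, 0 assignments work.
(One model: u0=F, u1=F, u2=F, u3=T, u4=T, u5=F.)
Total: 3 + 0 = 3.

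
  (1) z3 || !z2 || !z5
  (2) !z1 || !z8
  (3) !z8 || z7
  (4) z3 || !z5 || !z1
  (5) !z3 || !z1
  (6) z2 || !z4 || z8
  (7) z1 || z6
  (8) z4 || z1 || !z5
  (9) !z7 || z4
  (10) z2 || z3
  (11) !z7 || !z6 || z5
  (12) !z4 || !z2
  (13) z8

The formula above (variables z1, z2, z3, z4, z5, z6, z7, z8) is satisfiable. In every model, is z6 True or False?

Suppose z6 = false.
Unit clause (z1) forces z1 = true.
Unit clause (!z8) forces z8 = false.
That conflicts with the unit clause (z8).
So every satisfying assignment has z6 = True.

True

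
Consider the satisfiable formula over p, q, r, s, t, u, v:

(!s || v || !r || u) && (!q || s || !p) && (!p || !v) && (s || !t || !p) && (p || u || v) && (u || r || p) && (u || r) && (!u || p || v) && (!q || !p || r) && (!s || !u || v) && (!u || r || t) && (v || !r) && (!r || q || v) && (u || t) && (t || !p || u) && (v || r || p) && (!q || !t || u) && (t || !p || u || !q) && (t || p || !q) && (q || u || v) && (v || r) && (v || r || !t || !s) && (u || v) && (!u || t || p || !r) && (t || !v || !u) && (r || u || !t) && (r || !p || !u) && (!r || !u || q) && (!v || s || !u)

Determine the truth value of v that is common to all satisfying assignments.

Suppose v = false.
From the singleton clause (!r), r = false.
But (r) is also a unit clause — contradiction.
So every satisfying assignment has v = True.

True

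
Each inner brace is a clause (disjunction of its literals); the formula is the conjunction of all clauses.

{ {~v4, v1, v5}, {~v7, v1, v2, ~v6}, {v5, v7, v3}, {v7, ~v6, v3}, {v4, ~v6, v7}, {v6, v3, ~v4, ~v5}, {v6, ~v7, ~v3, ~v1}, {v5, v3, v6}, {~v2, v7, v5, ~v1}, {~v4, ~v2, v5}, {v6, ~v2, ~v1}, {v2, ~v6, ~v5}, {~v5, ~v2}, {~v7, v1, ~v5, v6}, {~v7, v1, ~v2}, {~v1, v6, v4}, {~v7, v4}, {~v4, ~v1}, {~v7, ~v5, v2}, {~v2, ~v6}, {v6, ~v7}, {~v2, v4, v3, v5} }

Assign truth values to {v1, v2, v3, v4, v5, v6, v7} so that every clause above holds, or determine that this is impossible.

v1: 0; v2: 0; v3: 1; v4: 1; v5: 1; v6: 0; v7: 0

Try v5 = 1.
(~v2) alone gives v2 = 0.
(~v6) alone gives v6 = 0.
(~v7) alone gives v7 = 0.
Try v3 = 1.
Try v1 = 0.
No clause remains; v4 is free.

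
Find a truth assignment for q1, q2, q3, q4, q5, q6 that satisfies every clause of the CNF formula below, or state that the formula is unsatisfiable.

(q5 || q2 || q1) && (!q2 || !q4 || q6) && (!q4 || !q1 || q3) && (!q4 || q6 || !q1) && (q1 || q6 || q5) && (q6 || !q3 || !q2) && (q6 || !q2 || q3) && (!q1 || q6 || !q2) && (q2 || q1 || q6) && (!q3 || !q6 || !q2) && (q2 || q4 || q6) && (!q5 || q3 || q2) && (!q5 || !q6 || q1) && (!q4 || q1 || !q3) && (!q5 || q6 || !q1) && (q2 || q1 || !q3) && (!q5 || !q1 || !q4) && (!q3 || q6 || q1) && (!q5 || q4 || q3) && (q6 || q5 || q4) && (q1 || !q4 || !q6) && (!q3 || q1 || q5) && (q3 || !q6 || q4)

q1 ↦ true; q2 ↦ false; q3 ↦ true; q4 ↦ false; q5 ↦ false; q6 ↦ true

Case q5 = false:
Case q2 = false:
The clause (q1) is unit, so q1 = true.
Case q4 = false:
The clause (q6) is unit, so q6 = true.
The clause (q3) is unit, so q3 = true.
Every clause now holds.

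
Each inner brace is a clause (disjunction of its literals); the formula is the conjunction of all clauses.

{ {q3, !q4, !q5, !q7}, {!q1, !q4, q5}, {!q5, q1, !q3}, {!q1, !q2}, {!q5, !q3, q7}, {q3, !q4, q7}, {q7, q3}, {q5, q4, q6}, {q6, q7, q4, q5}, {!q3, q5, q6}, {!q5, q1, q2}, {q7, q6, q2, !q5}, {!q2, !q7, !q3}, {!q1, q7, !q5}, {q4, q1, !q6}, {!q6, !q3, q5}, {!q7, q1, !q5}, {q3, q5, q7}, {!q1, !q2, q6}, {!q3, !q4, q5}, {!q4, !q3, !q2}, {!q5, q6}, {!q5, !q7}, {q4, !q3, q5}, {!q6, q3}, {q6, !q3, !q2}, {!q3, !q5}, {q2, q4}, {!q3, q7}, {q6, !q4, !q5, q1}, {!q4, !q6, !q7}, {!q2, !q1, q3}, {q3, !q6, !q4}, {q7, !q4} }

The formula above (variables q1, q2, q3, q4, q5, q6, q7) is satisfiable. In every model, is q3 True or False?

Suppose q3 = true.
(!q5) alone gives q5 = false.
(q6) alone gives q6 = true.
But (!q6) is also a unit clause — contradiction.
So every satisfying assignment has q3 = False.

False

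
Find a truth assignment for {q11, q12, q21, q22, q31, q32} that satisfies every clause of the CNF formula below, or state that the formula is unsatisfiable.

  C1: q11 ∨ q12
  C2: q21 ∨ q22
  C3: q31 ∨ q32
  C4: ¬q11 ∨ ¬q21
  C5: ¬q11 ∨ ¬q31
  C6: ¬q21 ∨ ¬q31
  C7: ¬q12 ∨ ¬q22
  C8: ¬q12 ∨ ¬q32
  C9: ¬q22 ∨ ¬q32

Case q11 = True:
The clause (¬q21) is unit, so q21 = False.
The clause (q22) is unit, so q22 = True.
The clause (¬q31) is unit, so q31 = False.
The clause (q32) is unit, so q32 = True.
That conflicts with the unit clause (¬q32).
That branch fails; take q11 = False instead.
The clause (q12) is unit, so q12 = True.
The clause (¬q22) is unit, so q22 = False.
The clause (q21) is unit, so q21 = True.
The clause (¬q31) is unit, so q31 = False.
The clause (q32) is unit, so q32 = True.
That conflicts with the unit clause (¬q32).
Neither q11 = True nor q11 = False works.

UNSATISFIABLE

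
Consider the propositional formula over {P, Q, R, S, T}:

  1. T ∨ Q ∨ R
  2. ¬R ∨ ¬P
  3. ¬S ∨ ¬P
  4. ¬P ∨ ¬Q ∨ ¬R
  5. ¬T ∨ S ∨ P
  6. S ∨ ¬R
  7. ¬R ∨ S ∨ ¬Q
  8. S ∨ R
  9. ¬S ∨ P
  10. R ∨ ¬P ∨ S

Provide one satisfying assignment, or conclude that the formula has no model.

Branch on R: set R = False.
The clause (S) is unit, so S = True.
The clause (¬P) is unit, so P = False.
Now (P) is unsatisfied and unit — conflict.
That branch fails; take R = True instead.
The clause (¬P) is unit, so P = False.
The clause (S) is unit, so S = True.
Now (¬S) is unsatisfied and unit — conflict.
Either choice for R ends in contradiction.

UNSATISFIABLE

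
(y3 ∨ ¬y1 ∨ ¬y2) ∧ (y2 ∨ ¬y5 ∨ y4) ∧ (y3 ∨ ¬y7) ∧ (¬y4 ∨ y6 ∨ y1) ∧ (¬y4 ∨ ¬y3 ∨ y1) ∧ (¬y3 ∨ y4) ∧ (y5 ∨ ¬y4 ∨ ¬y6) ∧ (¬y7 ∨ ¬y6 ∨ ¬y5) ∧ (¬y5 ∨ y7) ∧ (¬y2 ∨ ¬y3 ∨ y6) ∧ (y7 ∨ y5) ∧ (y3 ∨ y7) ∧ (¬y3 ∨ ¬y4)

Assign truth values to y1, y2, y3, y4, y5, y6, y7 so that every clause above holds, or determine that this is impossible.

UNSATISFIABLE

Branch on y3: set y3 = True.
Unit clause (y4) forces y4 = True.
Now (¬y4) is unsatisfied and unit — conflict.
Undo y3 and try y3 = False.
Unit clause (¬y7) forces y7 = False.
Now (y7) is unsatisfied and unit — conflict.
Neither y3 = True nor y3 = False works.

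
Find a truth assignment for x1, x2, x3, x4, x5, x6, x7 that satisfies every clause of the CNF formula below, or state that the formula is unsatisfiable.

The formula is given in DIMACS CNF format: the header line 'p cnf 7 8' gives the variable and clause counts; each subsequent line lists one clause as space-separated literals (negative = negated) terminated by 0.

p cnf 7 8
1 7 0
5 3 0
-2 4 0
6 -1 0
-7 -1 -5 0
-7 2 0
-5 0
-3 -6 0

Unit clause (¬x5) forces x5 = False.
Unit clause (x3) forces x3 = True.
Unit clause (¬x6) forces x6 = False.
Unit clause (¬x1) forces x1 = False.
Unit clause (x7) forces x7 = True.
Unit clause (x2) forces x2 = True.
Unit clause (x4) forces x4 = True.
This assignment satisfies each clause.

x1=False, x2=True, x3=True, x4=True, x5=False, x6=False, x7=True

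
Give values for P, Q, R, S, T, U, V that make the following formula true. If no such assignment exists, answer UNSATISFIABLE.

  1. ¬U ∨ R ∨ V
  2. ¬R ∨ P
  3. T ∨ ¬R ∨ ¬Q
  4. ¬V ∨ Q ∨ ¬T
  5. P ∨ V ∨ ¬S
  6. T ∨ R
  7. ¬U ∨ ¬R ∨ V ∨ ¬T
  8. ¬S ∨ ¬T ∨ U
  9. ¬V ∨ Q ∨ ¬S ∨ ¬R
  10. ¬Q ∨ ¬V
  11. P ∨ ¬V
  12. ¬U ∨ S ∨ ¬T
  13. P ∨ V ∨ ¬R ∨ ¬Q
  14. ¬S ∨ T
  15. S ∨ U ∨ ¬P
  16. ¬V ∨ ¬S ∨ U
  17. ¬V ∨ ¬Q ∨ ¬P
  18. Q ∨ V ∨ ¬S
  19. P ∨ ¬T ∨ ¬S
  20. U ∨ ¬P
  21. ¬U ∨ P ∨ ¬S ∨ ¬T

Branch on R: set R = True.
Unit clause (P) forces P = True.
Unit clause (U) forces U = True.
Branch on T: set T = False.
Unit clause (¬Q) forces Q = False.
Unit clause (¬S) forces S = False.
All clauses hold; V can take either value.

P=True,  Q=False,  R=True,  S=False,  T=False,  U=True,  V=True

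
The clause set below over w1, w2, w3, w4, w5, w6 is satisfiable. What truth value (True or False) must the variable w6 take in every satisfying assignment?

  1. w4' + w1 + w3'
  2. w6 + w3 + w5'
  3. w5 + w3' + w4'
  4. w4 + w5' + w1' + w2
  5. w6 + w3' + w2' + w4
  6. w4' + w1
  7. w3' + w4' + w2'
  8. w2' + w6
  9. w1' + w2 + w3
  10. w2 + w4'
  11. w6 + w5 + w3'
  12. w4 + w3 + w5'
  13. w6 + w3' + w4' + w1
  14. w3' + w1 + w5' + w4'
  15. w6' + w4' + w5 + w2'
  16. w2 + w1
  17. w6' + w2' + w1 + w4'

True

Suppose w6 = 0.
Unit clause (w2') forces w2 = 0.
Unit clause (w4') forces w4 = 0.
Unit clause (w1) forces w1 = 1.
Unit clause (w5') forces w5 = 0.
Unit clause (w3) forces w3 = 1.
But (w3') is also a unit clause — contradiction.
So every satisfying assignment has w6 = True.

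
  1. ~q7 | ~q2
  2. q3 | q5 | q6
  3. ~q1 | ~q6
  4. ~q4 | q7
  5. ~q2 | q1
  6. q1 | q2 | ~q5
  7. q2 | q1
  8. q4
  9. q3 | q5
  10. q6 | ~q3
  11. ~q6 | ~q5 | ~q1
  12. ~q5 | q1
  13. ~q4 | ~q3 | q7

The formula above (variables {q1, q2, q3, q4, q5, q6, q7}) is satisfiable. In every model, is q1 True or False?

True

Suppose q1 = 0.
(~q2) alone gives q2 = 0.
But (q2) is also a unit clause — contradiction.
So every satisfying assignment has q1 = True.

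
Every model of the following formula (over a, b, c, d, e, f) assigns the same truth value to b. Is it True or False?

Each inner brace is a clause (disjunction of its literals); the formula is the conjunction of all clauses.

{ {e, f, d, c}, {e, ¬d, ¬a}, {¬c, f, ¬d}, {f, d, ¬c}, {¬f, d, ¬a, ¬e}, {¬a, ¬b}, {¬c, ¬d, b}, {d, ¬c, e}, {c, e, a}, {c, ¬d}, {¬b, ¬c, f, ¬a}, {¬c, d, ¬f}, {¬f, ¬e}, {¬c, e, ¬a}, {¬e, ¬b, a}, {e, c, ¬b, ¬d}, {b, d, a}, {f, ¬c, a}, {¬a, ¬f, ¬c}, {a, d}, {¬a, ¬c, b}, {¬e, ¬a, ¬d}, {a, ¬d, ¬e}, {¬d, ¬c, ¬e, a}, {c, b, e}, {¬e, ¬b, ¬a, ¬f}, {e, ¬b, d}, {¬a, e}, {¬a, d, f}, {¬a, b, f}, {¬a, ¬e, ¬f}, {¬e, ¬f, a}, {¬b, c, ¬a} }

True

Suppose b = False.
Suppose c = False.
(¬d) alone gives d = False.
(a) alone gives a = True.
(e) alone gives e = True.
(¬f) alone gives f = False.
But (f) is also a unit clause — contradiction.
So c must be the other value — set c = True.
(¬d) alone gives d = False.
(f) alone gives f = True.
But (¬f) is also a unit clause — contradiction.
Neither c = True nor c = False works.
So every satisfying assignment has b = True.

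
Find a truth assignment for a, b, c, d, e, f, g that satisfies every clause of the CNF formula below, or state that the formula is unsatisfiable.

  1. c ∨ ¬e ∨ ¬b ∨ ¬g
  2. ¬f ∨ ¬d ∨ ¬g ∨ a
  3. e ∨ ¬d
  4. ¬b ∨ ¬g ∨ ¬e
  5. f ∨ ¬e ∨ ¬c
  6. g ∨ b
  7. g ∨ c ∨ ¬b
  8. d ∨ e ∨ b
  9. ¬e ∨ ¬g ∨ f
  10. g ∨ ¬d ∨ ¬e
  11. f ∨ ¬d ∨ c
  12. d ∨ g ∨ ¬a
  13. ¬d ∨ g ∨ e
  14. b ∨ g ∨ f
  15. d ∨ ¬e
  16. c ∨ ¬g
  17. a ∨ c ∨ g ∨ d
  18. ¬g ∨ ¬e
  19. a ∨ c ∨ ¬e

a=True, b=True, c=True, d=False, e=False, f=True, g=True

Case e = False:
From the singleton clause (¬d), d = False.
From the singleton clause (b), b = True.
Case g = True:
From the singleton clause (c), c = True.
Every clause is now satisfied; a, f are unconstrained.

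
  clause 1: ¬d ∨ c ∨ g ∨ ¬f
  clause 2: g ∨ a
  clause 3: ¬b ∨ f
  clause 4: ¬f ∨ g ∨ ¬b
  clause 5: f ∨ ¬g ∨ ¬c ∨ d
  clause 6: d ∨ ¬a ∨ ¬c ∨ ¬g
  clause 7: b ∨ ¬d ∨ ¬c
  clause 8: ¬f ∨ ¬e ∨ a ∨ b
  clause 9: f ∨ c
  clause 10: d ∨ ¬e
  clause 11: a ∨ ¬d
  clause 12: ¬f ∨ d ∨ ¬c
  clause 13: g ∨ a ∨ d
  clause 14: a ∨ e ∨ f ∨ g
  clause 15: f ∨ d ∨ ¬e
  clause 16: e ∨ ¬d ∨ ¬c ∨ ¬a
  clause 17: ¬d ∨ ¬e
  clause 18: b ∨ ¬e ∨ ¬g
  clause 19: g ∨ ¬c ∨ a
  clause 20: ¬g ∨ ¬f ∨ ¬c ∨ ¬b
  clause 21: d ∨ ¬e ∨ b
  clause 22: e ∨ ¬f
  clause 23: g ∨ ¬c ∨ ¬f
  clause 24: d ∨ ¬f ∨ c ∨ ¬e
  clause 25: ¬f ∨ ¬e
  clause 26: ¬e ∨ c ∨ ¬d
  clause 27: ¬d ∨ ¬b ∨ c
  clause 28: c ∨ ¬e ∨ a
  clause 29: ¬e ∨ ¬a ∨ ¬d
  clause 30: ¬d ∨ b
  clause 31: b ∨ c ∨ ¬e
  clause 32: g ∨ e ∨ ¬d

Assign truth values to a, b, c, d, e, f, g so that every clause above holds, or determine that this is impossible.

a: True,  b: False,  c: True,  d: False,  e: False,  f: False,  g: False

Case g = False:
From the singleton clause (a), a = True.
Case b = False:
From the singleton clause (¬d), d = False.
From the singleton clause (¬e), e = False.
From the singleton clause (¬f), f = False.
From the singleton clause (c), c = True.
This assignment satisfies each clause.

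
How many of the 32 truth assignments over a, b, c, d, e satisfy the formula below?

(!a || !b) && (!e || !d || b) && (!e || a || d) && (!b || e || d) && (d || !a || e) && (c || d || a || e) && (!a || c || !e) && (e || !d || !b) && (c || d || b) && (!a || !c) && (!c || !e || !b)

5

There are 2^5 = 32 truth assignments over (a, b, c, d, e).
Split on e. With e = true, the clauses containing e are satisfied and !e drops from the rest; 1 of the 2^4 = 16 assignments to the other variables satisfy what remains.
With e = false, by the same count on the reduced clause set, 4 assignments work.
(One model: a=F, b=F, c=F, d=T, e=F.)
Total: 1 + 4 = 5.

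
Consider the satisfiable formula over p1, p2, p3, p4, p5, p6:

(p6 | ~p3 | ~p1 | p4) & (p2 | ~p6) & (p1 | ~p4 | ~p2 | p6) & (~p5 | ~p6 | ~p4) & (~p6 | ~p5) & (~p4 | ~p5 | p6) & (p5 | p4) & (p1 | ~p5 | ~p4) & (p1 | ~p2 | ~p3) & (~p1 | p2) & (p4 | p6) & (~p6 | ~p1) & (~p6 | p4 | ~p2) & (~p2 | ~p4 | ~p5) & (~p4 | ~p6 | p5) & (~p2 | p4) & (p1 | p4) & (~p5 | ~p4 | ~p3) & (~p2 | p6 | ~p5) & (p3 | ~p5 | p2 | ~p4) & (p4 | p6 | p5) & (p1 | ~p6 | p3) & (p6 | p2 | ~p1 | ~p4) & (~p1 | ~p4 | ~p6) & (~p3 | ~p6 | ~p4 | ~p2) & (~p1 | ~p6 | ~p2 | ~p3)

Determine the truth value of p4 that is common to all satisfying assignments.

Suppose p4 = 0.
From the singleton clause (p5), p5 = 1.
From the singleton clause (~p6), p6 = 0.
That conflicts with the unit clause (p6).
So every satisfying assignment has p4 = True.

True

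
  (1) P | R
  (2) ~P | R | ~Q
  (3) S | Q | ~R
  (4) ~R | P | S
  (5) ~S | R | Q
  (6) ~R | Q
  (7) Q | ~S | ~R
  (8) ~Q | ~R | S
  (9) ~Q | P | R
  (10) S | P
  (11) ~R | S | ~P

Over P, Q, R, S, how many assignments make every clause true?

There are 2^4 = 16 truth assignments over (P, Q, R, S).
Split on R. With R = 1, the clauses containing R are satisfied and ~R drops from the rest; 2 of the 2^3 = 8 assignments to the other variables satisfy what remains.
With R = 0, by the same count on the reduced clause set, 1 assignment works.
(One model: P=F, Q=T, R=T, S=T.)
Total: 2 + 1 = 3.

3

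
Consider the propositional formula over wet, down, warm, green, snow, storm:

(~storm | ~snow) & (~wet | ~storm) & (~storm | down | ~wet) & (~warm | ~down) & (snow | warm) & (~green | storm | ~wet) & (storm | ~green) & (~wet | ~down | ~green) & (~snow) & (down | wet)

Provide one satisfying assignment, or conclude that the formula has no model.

wet ↦ 1; down ↦ 0; warm ↦ 1; green ↦ 0; snow ↦ 0; storm ↦ 0

Unit clause (~snow) forces snow = 0.
Unit clause (warm) forces warm = 1.
Unit clause (~down) forces down = 0.
Unit clause (wet) forces wet = 1.
Unit clause (~storm) forces storm = 0.
Unit clause (~green) forces green = 0.
This assignment satisfies each clause.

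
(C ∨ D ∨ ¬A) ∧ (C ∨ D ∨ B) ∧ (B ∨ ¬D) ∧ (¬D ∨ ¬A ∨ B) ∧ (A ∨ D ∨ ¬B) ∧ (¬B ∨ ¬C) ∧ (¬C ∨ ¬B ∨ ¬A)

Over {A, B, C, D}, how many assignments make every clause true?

4

There are 2^4 = 16 truth assignments over (A, B, C, D).
Check each against the 7 clauses (columns in the order A, B, C, D):
  F F F F  ✗ fails (C ∨ D ∨ B)
  F F F T  ✗ fails (B ∨ ¬D)
  F F T F  ✓ satisfies all
  F F T T  ✗ fails (B ∨ ¬D)
  F T F F  ✗ fails (A ∨ D ∨ ¬B)
  F T F T  ✓ satisfies all
  F T T F  ✗ fails (A ∨ D ∨ ¬B)
  F T T T  ✗ fails (¬B ∨ ¬C)
  T F F F  ✗ fails (C ∨ D ∨ ¬A)
  T F F T  ✗ fails (B ∨ ¬D)
  T F T F  ✓ satisfies all
  T F T T  ✗ fails (B ∨ ¬D)
  T T F F  ✗ fails (C ∨ D ∨ ¬A)
  T T F T  ✓ satisfies all
  T T T F  ✗ fails (¬B ∨ ¬C)
  T T T T  ✗ fails (¬B ∨ ¬C)
4 of the 16 rows are models.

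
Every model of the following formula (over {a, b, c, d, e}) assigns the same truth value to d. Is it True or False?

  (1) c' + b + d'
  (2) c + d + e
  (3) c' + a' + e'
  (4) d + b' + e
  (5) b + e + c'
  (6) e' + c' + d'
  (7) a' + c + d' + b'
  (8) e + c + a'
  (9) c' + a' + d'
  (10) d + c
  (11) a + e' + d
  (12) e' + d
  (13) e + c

Suppose d = 0.
(c) alone gives c = 1.
(e') alone gives e = 0.
(b') alone gives b = 0.
But (b) is also a unit clause — contradiction.
So every satisfying assignment has d = True.

True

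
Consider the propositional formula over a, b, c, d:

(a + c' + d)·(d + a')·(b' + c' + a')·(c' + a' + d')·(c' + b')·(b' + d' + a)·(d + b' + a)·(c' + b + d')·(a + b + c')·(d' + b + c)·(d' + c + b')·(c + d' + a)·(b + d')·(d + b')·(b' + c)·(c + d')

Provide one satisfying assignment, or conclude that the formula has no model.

Suppose d = 0.
(a') alone gives a = 0.
(c') alone gives c = 0.
(b') alone gives b = 0.
All clauses are satisfied.

a ↦ 0,  b ↦ 0,  c ↦ 0,  d ↦ 0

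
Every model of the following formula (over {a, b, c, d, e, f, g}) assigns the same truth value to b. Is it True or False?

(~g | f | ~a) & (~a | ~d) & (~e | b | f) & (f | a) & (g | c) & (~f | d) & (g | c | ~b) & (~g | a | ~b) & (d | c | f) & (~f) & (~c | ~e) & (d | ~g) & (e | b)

Suppose b = 0.
Unit clause (~f) forces f = 0.
Unit clause (~e) forces e = 0.
But (e) is also a unit clause — contradiction.
So every satisfying assignment has b = True.

True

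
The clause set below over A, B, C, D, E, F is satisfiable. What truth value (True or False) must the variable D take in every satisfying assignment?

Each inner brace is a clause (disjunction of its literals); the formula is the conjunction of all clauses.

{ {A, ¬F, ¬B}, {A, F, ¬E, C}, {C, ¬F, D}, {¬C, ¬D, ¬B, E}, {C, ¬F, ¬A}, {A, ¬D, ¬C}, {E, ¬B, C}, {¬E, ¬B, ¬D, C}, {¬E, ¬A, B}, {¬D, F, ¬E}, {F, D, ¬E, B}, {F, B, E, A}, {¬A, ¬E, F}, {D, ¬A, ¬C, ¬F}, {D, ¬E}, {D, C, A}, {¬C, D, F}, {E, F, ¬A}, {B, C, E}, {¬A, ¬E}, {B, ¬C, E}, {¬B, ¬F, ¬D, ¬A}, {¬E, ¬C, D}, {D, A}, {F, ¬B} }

Suppose D = False.
(¬E) alone gives E = False.
(A) alone gives A = True.
(F) alone gives F = True.
(C) alone gives C = True.
That conflicts with the unit clause (¬C).
So every satisfying assignment has D = True.

True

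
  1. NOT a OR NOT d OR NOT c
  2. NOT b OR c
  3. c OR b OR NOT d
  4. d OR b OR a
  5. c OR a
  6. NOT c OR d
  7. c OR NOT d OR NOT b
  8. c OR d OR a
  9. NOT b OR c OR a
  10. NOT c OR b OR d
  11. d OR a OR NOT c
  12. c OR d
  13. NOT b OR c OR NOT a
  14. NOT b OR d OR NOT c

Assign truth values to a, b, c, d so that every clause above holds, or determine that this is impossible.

Suppose b = false.
Suppose c = true.
Unit clause (d) forces d = true.
Unit clause (NOT a) forces a = false.
All clauses are satisfied.

a: false; b: false; c: true; d: true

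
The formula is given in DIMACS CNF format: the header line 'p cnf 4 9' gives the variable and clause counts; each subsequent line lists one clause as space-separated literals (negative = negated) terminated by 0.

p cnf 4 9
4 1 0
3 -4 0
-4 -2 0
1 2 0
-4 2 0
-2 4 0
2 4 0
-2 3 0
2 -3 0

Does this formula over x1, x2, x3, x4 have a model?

No, unsatisfiable

Case x4 = True:
The clause (x3) is unit, so x3 = True.
The clause (¬x2) is unit, so x2 = False.
But (x2) is also a unit clause — contradiction.
Backtrack on x4: now try x4 = False.
The clause (x1) is unit, so x1 = True.
The clause (¬x2) is unit, so x2 = False.
But (x2) is also a unit clause — contradiction.
Neither x4 = True nor x4 = False works.
No assignment satisfies every clause.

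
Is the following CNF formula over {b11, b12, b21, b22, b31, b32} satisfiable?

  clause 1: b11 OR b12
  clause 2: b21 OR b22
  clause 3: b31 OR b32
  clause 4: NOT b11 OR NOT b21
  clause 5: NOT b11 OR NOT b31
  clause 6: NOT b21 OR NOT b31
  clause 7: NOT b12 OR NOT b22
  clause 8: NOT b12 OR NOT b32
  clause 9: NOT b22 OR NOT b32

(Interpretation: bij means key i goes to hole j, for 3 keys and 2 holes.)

Try b11 = true.
The clause (NOT b21) is unit, so b21 = false.
The clause (b22) is unit, so b22 = true.
The clause (NOT b31) is unit, so b31 = false.
The clause (b32) is unit, so b32 = true.
But (NOT b32) is also a unit clause — contradiction.
Backtrack on b11: now try b11 = false.
The clause (b12) is unit, so b12 = true.
The clause (NOT b22) is unit, so b22 = false.
The clause (b21) is unit, so b21 = true.
The clause (NOT b31) is unit, so b31 = false.
The clause (b32) is unit, so b32 = true.
But (NOT b32) is also a unit clause — contradiction.
Both values of b11 lead to a conflict.
No assignment satisfies every clause.

No, unsatisfiable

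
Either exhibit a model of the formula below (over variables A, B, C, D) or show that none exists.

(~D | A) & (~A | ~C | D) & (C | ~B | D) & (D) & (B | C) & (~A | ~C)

(D) alone gives D = 1.
(A) alone gives A = 1.
(~C) alone gives C = 0.
(B) alone gives B = 1.
All clauses are satisfied.

A ↦ 1, B ↦ 1, C ↦ 0, D ↦ 1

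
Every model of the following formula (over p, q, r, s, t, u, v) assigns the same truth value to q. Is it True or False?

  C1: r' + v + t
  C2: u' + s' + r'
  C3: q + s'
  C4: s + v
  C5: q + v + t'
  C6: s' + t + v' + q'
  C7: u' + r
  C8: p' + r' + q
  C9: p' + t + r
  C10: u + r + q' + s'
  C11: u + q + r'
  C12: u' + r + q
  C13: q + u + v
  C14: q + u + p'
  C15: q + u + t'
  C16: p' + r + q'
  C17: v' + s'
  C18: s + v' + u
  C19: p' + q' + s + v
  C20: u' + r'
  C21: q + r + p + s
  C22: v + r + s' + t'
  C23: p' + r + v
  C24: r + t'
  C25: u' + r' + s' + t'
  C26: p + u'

True

Suppose q = 0.
(s') alone gives s = 0.
(v) alone gives v = 1.
(u) alone gives u = 1.
(r) alone gives r = 1.
Now (r') is unsatisfied and unit — conflict.
So every satisfying assignment has q = True.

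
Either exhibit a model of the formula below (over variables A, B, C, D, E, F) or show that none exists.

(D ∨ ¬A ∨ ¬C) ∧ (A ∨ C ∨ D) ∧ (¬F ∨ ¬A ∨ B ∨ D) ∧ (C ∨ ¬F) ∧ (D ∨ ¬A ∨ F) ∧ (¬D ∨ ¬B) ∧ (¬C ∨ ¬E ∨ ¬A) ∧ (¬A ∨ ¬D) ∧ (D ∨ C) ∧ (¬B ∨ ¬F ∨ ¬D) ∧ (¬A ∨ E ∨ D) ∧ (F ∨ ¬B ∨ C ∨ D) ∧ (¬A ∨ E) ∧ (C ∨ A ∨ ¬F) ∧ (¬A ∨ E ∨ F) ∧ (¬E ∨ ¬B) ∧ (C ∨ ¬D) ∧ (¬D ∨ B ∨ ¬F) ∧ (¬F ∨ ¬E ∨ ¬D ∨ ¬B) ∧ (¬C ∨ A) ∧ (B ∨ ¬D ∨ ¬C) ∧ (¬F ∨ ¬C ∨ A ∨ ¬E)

Branch on C: set C = True.
Unit clause (A) forces A = True.
Unit clause (D) forces D = True.
But (¬D) is also a unit clause — contradiction.
Undo C and try C = False.
Unit clause (¬F) forces F = False.
Unit clause (D) forces D = True.
But (¬D) is also a unit clause — contradiction.
Neither C = True nor C = False works.

UNSATISFIABLE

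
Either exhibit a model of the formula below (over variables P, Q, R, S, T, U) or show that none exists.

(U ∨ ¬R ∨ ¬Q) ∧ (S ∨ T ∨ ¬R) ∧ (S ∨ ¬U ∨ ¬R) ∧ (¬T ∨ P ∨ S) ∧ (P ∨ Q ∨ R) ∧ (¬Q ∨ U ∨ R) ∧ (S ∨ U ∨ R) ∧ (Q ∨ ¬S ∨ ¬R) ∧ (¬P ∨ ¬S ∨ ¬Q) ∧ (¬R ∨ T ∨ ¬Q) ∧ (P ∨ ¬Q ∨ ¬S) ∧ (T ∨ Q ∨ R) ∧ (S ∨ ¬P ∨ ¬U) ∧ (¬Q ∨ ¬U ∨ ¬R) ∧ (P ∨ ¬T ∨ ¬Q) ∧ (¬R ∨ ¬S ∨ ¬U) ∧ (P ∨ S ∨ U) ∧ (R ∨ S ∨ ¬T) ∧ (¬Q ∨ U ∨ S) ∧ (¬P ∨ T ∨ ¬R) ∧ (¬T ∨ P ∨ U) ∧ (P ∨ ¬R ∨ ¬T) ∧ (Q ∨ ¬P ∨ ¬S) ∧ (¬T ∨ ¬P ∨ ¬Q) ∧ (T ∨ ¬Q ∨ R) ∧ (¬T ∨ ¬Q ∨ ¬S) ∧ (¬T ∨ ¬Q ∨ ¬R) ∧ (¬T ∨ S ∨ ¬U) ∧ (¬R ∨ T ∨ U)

Branch on U: set U = False.
Branch on R: set R = True.
From the singleton clause (¬Q), Q = False.
From the singleton clause (¬S), S = False.
From the singleton clause (T), T = True.
From the singleton clause (P), P = True.
This assignment satisfies each clause.

P ↦ True; Q ↦ False; R ↦ True; S ↦ False; T ↦ True; U ↦ False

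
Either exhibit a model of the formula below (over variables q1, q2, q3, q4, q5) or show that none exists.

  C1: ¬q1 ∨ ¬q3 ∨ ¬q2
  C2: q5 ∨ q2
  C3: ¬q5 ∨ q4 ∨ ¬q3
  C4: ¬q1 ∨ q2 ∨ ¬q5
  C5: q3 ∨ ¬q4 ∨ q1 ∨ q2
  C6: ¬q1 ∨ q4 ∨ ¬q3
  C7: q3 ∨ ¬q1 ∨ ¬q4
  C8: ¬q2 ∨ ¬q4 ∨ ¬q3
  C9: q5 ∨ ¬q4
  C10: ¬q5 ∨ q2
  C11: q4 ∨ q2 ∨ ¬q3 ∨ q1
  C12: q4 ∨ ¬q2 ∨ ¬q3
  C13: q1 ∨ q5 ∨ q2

Suppose q5 = True.
The clause (q2) is unit, so q2 = True.
Suppose q1 = False.
Suppose q4 = False.
The clause (¬q3) is unit, so q3 = False.
Every clause now holds.

q1=False; q2=True; q3=False; q4=False; q5=True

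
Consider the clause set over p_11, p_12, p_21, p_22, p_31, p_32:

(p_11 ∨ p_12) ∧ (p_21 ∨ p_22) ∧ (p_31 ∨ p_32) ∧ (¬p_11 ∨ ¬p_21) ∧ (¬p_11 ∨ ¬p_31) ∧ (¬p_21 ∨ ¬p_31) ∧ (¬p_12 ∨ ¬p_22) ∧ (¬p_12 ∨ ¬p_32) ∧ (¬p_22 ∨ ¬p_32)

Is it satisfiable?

Unsatisfiable

Branch on p_11: set p_11 = True.
The clause (¬p_21) is unit, so p_21 = False.
The clause (p_22) is unit, so p_22 = True.
The clause (¬p_31) is unit, so p_31 = False.
The clause (p_32) is unit, so p_32 = True.
Now (¬p_32) is unsatisfied and unit — conflict.
That branch fails; take p_11 = False instead.
The clause (p_12) is unit, so p_12 = True.
The clause (¬p_22) is unit, so p_22 = False.
The clause (p_21) is unit, so p_21 = True.
The clause (¬p_31) is unit, so p_31 = False.
The clause (p_32) is unit, so p_32 = True.
Now (¬p_32) is unsatisfied and unit — conflict.
Neither p_11 = True nor p_11 = False works.
No assignment satisfies every clause.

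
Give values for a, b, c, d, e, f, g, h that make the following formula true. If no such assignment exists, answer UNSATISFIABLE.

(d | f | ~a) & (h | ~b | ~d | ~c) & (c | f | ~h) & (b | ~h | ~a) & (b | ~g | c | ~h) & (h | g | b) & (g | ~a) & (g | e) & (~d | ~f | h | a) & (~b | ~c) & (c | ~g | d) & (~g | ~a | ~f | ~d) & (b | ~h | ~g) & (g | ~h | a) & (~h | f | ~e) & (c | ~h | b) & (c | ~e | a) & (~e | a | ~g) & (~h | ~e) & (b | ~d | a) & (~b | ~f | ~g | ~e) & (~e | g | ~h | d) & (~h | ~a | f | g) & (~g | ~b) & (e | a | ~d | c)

a: 0, b: 0, c: 1, d: 0, e: 0, f: 0, g: 1, h: 0

Case g = 1:
(~b) alone gives b = 0.
(~h) alone gives h = 0.
Case c = 1:
Case e = 0:
Case d = 0:
Case f = 0:
(~a) alone gives a = 0.
This assignment satisfies each clause.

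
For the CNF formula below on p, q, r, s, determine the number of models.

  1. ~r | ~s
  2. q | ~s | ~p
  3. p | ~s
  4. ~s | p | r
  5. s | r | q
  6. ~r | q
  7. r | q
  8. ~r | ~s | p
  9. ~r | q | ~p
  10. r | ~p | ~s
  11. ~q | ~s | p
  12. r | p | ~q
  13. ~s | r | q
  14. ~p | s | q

3

There are 2^4 = 16 truth assignments over (p, q, r, s).
Split on q. With q = 1, the clauses containing q are satisfied and ~q drops from the rest; 3 of the 2^3 = 8 assignments to the other variables satisfy what remains.
With q = 0, by the same count on the reduced clause set, 0 assignments work.
(One model: p=F, q=T, r=T, s=F.)
Total: 3 + 0 = 3.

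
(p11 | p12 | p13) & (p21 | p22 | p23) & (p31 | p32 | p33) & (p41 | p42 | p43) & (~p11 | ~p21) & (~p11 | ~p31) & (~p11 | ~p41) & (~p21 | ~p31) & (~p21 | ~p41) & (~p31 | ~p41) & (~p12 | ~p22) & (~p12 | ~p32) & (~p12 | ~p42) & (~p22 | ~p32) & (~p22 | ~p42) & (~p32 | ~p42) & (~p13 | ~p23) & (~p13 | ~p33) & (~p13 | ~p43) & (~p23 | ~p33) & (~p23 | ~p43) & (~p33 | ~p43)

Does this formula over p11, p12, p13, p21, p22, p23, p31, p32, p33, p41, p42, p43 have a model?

No, unsatisfiable

Branch on p11: set p11 = 0.
Branch on p12: set p12 = 1.
From the singleton clause (~p22), p22 = 0.
From the singleton clause (~p32), p32 = 0.
From the singleton clause (~p42), p42 = 0.
Branch on p21: set p21 = 1.
From the singleton clause (~p31), p31 = 0.
From the singleton clause (p33), p33 = 1.
From the singleton clause (~p41), p41 = 0.
From the singleton clause (p43), p43 = 1.
But (~p43) is also a unit clause — contradiction.
Undo p21 and try p21 = 0.
From the singleton clause (p23), p23 = 1.
From the singleton clause (~p13), p13 = 0.
From the singleton clause (~p33), p33 = 0.
From the singleton clause (p31), p31 = 1.
From the singleton clause (~p41), p41 = 0.
From the singleton clause (p43), p43 = 1.
But (~p43) is also a unit clause — contradiction.
Both values of p21 lead to a conflict.
Undo p12 and try p12 = 0.
From the singleton clause (p13), p13 = 1.
From the singleton clause (~p23), p23 = 0.
From the singleton clause (~p33), p33 = 0.
From the singleton clause (~p43), p43 = 0.
Branch on p21: set p21 = 1.
From the singleton clause (~p31), p31 = 0.
From the singleton clause (p32), p32 = 1.
From the singleton clause (~p41), p41 = 0.
From the singleton clause (p42), p42 = 1.
But (~p42) is also a unit clause — contradiction.
Undo p21 and try p21 = 0.
From the singleton clause (p22), p22 = 1.
From the singleton clause (~p32), p32 = 0.
From the singleton clause (p31), p31 = 1.
From the singleton clause (~p41), p41 = 0.
From the singleton clause (p42), p42 = 1.
But (~p42) is also a unit clause — contradiction.
Both values of p21 lead to a conflict.
Both values of p12 lead to a conflict.
Undo p11 and try p11 = 1.
From the singleton clause (~p21), p21 = 0.
From the singleton clause (~p31), p31 = 0.
From the singleton clause (~p41), p41 = 0.
Branch on p22: set p22 = 1.
From the singleton clause (~p12), p12 = 0.
From the singleton clause (~p32), p32 = 0.
From the singleton clause (p33), p33 = 1.
From the singleton clause (~p42), p42 = 0.
From the singleton clause (p43), p43 = 1.
But (~p43) is also a unit clause — contradiction.
Undo p22 and try p22 = 0.
From the singleton clause (p23), p23 = 1.
From the singleton clause (~p13), p13 = 0.
From the singleton clause (~p33), p33 = 0.
From the singleton clause (p32), p32 = 1.
From the singleton clause (~p12), p12 = 0.
From the singleton clause (~p42), p42 = 0.
From the singleton clause (p43), p43 = 1.
But (~p43) is also a unit clause — contradiction.
Both values of p22 lead to a conflict.
Both values of p11 lead to a conflict.
No assignment satisfies every clause.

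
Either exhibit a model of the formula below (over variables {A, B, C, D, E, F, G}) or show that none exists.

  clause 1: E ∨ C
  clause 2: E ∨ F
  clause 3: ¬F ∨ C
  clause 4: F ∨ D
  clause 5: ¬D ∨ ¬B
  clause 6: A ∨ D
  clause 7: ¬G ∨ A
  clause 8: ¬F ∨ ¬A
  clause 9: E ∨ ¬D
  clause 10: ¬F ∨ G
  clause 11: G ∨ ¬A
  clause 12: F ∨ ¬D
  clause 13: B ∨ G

UNSATISFIABLE

Branch on E: set E = True.
Branch on F: set F = False.
(D) alone gives D = True.
But (¬D) is also a unit clause — contradiction.
Backtrack on F: now try F = True.
(C) alone gives C = True.
(¬A) alone gives A = False.
(D) alone gives D = True.
(¬B) alone gives B = False.
(¬G) alone gives G = False.
But (G) is also a unit clause — contradiction.
Both values of F lead to a conflict.
Backtrack on E: now try E = False.
(C) alone gives C = True.
(F) alone gives F = True.
(¬A) alone gives A = False.
(D) alone gives D = True.
But (¬D) is also a unit clause — contradiction.
Both values of E lead to a conflict.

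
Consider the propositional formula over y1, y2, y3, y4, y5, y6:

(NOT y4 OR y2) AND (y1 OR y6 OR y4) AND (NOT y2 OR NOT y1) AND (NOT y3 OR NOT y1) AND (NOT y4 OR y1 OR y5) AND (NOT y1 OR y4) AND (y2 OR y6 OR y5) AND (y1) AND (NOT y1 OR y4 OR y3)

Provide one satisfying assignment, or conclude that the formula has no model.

UNSATISFIABLE

From the singleton clause (y1), y1 = true.
From the singleton clause (NOT y2), y2 = false.
From the singleton clause (NOT y4), y4 = false.
But (y4) is also a unit clause — contradiction.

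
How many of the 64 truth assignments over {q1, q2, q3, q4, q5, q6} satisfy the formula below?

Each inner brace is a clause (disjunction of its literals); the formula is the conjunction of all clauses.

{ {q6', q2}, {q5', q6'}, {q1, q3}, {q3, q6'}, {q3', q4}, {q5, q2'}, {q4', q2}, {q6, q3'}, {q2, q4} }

There are 2^6 = 64 truth assignments over (q1, q2, q3, q4, q5, q6).
Split on q4. With q4 = 1, the clauses containing q4 are satisfied and q4' drops from the rest; 1 of the 2^5 = 32 assignments to the other variables satisfy what remains.
With q4 = 0, by the same count on the reduced clause set, 1 assignment works.
(One model: q1=T, q2=T, q3=F, q4=F, q5=T, q6=F.)
Total: 1 + 1 = 2.

2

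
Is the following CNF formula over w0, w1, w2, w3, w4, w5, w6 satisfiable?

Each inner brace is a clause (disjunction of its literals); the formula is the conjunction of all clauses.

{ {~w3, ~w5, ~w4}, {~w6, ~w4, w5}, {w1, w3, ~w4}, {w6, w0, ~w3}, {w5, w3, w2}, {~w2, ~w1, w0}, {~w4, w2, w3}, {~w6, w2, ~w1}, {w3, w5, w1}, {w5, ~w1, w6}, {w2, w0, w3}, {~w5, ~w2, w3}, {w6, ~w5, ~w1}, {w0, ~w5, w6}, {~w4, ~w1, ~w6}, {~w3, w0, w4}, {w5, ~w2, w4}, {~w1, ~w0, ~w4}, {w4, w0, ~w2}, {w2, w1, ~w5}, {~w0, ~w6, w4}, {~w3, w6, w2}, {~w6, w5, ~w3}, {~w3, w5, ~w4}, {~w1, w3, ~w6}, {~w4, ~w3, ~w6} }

Try w3 = 1.
Try w5 = 1.
(~w4) alone gives w4 = 0.
(w0) alone gives w0 = 1.
(~w6) alone gives w6 = 0.
(~w1) alone gives w1 = 0.
(w2) alone gives w2 = 1.
This assignment satisfies each clause.
A satisfying assignment: w0: 1,  w1: 0,  w2: 1,  w3: 1,  w4: 0,  w5: 1,  w6: 0.

Satisfiable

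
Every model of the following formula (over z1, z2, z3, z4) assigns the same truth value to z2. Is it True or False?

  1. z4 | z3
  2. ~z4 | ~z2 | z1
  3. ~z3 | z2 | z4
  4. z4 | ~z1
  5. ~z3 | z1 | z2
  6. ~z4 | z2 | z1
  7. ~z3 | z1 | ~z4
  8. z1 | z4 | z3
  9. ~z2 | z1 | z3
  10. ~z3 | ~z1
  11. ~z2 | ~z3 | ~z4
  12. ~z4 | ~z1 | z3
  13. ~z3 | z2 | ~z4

True

Suppose z2 = 0.
Suppose z4 = 1.
The clause (z1) is unit, so z1 = 1.
The clause (~z3) is unit, so z3 = 0.
That conflicts with the unit clause (z3).
Undo z4 and try z4 = 0.
The clause (z3) is unit, so z3 = 1.
That conflicts with the unit clause (~z3).
Either choice for z4 ends in contradiction.
So every satisfying assignment has z2 = True.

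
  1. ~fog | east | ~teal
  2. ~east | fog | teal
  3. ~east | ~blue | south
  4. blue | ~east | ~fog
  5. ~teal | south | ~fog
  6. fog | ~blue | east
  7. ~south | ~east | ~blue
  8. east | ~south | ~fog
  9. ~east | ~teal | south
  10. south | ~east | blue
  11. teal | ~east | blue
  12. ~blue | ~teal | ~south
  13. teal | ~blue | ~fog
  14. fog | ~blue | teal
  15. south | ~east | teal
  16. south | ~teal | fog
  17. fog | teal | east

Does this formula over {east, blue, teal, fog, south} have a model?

Suppose fog = 1.
Suppose east = 0.
The clause (~teal) is unit, so teal = 0.
The clause (~south) is unit, so south = 0.
The clause (~blue) is unit, so blue = 0.
All clauses are satisfied.
A satisfying assignment: east: 0; blue: 0; teal: 0; fog: 1; south: 0.

Yes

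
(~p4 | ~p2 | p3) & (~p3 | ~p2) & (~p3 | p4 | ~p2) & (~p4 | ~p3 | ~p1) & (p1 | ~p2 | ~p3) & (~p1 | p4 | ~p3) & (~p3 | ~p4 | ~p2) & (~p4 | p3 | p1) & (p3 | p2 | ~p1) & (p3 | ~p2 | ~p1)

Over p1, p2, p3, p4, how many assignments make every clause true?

There are 2^4 = 16 truth assignments over (p1, p2, p3, p4).
Split on p3. With p3 = 1, the clauses containing p3 are satisfied and ~p3 drops from the rest; 2 of the 2^3 = 8 assignments to the other variables satisfy what remains.
With p3 = 0, by the same count on the reduced clause set, 2 assignments work.
(One model: p1=F, p2=F, p3=F, p4=F.)
Total: 2 + 2 = 4.

4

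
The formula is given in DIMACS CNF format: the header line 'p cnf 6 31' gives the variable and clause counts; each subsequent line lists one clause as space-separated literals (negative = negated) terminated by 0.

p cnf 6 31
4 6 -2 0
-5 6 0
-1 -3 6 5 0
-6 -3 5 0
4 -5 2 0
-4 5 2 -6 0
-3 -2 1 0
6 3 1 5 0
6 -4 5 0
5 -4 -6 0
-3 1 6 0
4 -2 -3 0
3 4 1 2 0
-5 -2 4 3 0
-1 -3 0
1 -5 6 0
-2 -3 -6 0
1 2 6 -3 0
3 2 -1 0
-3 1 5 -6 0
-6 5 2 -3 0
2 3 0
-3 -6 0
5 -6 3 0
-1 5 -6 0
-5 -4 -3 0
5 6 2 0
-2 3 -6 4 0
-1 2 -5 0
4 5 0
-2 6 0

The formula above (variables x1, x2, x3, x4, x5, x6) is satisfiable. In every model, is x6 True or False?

True

Suppose x6 = False.
The clause (¬x5) is unit, so x5 = False.
The clause (¬x4) is unit, so x4 = False.
That conflicts with the unit clause (x4).
So every satisfying assignment has x6 = True.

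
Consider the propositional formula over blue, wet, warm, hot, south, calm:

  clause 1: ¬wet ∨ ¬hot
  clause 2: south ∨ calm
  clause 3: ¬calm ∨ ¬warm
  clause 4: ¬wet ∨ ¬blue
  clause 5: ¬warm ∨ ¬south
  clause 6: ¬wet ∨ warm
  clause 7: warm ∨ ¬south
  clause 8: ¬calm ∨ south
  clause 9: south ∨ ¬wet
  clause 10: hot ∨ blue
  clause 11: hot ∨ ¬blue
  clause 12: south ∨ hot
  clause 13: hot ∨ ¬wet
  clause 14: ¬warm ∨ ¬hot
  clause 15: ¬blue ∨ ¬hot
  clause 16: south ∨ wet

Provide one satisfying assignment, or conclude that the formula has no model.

Branch on wet: set wet = False.
Unit clause (south) forces south = True.
Unit clause (¬warm) forces warm = False.
But (warm) is also a unit clause — contradiction.
That branch fails; take wet = True instead.
Unit clause (¬hot) forces hot = False.
But (hot) is also a unit clause — contradiction.
Either choice for wet ends in contradiction.

UNSATISFIABLE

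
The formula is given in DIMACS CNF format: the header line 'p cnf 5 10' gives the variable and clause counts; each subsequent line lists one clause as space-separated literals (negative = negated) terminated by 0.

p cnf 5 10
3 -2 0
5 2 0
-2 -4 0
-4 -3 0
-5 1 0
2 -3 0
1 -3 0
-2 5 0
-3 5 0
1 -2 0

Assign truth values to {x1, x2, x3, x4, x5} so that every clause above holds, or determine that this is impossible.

x1 ↦ True, x2 ↦ True, x3 ↦ True, x4 ↦ False, x5 ↦ True

Case x3 = True:
From the singleton clause (¬x4), x4 = False.
From the singleton clause (x2), x2 = True.
From the singleton clause (x1), x1 = True.
From the singleton clause (x5), x5 = True.
All clauses are satisfied.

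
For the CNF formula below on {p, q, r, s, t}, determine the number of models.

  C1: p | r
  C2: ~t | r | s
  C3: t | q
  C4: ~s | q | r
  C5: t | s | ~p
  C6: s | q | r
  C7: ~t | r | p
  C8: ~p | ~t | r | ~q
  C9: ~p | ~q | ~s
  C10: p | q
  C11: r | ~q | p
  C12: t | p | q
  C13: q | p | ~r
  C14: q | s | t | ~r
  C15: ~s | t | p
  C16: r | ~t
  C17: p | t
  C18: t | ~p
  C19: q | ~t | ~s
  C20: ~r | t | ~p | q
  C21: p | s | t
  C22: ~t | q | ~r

3

There are 2^5 = 32 truth assignments over (p, q, r, s, t).
Split on t. With t = 1, the clauses containing t are satisfied and ~t drops from the rest; 3 of the 2^4 = 16 assignments to the other variables satisfy what remains.
With t = 0, by the same count on the reduced clause set, 0 assignments work.
(One model: p=F, q=T, r=T, s=F, t=T.)
Total: 3 + 0 = 3.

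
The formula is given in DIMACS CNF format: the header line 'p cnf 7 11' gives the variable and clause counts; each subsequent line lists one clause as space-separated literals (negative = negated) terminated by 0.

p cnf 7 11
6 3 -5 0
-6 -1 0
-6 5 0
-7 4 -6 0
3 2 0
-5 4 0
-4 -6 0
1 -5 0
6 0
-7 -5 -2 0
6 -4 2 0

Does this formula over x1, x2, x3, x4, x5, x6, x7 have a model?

No, unsatisfiable

From the singleton clause (x6), x6 = True.
From the singleton clause (¬x1), x1 = False.
From the singleton clause (x5), x5 = True.
But (¬x5) is also a unit clause — contradiction.
No assignment satisfies every clause.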